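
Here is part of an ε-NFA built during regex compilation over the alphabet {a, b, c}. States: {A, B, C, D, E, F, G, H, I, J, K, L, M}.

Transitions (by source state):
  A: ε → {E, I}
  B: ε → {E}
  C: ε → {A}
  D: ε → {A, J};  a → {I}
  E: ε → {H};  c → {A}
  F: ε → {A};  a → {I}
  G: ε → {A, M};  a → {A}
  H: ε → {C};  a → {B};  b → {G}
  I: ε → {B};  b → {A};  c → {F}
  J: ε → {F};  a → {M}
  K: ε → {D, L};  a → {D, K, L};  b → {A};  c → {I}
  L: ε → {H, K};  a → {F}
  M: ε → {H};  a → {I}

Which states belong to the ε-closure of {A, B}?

Start with {A, B}.
From A via ε: add E, I.
From E via ε: add H.
From H via ε: add C.
No new states can be added; the closed set is {A, B, C, E, H, I}.

{A, B, C, E, H, I}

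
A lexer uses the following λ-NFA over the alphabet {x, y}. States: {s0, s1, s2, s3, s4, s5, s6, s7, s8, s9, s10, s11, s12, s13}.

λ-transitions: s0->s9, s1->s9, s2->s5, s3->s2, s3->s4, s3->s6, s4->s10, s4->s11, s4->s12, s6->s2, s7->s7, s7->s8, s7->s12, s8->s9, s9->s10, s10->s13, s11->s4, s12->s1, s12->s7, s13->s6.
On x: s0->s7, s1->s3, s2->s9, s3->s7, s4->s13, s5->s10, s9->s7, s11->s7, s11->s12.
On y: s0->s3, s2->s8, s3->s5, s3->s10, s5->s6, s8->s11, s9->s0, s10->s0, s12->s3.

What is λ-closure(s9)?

{s2, s5, s6, s9, s10, s13}

Start with {s9}.
From s9 via λ: add s10.
From s10 via λ: add s13.
From s13 via λ: add s6.
From s6 via λ: add s2.
From s2 via λ: add s5.
No new states can be added; the closed set is {s2, s5, s6, s9, s10, s13}.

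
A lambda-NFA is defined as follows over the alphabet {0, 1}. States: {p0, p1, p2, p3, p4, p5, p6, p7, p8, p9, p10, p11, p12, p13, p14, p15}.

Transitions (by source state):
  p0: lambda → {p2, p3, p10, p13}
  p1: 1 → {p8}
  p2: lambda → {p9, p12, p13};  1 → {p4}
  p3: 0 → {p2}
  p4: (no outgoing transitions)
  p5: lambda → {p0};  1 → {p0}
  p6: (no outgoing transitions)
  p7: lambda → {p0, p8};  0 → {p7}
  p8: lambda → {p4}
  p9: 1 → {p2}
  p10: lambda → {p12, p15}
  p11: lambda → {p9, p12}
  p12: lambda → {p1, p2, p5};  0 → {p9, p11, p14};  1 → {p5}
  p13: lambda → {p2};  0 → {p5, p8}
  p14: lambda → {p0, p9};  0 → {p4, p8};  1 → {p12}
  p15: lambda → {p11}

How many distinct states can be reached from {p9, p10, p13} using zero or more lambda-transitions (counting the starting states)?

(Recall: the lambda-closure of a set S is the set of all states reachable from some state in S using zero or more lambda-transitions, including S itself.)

Start with {p9, p10, p13}.
From p10 via lambda: add p12, p15.
From p13 via lambda: add p2.
From p12 via lambda: add p1, p5.
From p15 via lambda: add p11.
From p5 via lambda: add p0.
From p0 via lambda: add p3.
lambda-closure = {p0, p1, p2, p3, p5, p9, p10, p11, p12, p13, p15}, which has 11 states.

11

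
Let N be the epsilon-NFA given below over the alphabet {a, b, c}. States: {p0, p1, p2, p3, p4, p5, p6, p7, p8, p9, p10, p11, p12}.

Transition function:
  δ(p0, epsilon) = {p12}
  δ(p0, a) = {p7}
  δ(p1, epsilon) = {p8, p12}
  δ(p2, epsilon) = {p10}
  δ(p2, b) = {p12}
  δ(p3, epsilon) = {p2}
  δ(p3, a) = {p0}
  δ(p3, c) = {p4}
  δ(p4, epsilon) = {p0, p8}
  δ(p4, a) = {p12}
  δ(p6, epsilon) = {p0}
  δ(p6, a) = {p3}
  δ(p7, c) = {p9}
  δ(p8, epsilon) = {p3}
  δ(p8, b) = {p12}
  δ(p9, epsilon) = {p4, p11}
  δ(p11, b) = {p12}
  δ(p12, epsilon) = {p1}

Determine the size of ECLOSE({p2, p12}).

6

Start with {p2, p12}.
From p2 via epsilon: add p10.
From p12 via epsilon: add p1.
From p1 via epsilon: add p8.
From p8 via epsilon: add p3.
epsilon-closure = {p1, p2, p3, p8, p10, p12}, which has 6 states.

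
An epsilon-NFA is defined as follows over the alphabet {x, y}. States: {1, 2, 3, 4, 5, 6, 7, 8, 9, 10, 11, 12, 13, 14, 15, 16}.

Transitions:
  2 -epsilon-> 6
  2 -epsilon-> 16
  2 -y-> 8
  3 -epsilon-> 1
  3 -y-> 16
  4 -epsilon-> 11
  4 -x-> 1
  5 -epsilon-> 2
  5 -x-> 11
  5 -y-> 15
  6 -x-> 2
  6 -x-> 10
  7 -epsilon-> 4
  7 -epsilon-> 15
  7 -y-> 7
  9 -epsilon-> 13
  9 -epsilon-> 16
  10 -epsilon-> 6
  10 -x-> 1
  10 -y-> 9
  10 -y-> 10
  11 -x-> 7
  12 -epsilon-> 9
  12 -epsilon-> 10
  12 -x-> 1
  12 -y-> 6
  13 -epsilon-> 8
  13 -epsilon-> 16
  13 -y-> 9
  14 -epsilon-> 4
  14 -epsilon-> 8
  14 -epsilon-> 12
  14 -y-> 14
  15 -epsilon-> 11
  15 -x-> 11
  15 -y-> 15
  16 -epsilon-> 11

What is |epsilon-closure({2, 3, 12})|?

Start with {2, 3, 12}.
From 2 via epsilon: add 6, 16.
From 3 via epsilon: add 1.
From 12 via epsilon: add 9, 10.
From 9 via epsilon: add 13.
From 16 via epsilon: add 11.
From 13 via epsilon: add 8.
epsilon-closure = {1, 2, 3, 6, 8, 9, 10, 11, 12, 13, 16}, which has 11 states.

11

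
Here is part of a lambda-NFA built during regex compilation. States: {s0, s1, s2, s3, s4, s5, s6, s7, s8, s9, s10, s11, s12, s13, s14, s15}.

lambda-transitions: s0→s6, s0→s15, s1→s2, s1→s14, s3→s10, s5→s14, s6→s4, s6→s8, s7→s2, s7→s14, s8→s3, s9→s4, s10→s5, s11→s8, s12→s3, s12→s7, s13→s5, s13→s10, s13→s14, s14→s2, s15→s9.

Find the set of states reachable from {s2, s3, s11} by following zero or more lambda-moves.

Start with {s2, s3, s11}.
From s3 via lambda: add s10.
From s11 via lambda: add s8.
From s10 via lambda: add s5.
From s5 via lambda: add s14.
No new states can be added; the closed set is {s2, s3, s5, s8, s10, s11, s14}.

{s2, s3, s5, s8, s10, s11, s14}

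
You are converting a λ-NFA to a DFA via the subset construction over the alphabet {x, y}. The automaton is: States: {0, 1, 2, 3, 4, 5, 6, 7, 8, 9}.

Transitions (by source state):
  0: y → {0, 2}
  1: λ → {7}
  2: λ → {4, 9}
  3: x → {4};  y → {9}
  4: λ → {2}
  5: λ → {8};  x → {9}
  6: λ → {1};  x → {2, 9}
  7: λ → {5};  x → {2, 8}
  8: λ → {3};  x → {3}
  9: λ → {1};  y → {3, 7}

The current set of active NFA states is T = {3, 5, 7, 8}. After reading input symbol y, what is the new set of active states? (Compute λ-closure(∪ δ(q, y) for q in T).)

3 on y → {9}.
No y-transition from 5, 7, 8.
Union after reading y: {9}.
Now take the λ-closure:
From 9 via λ: add 1.
From 1 via λ: add 7.
From 7 via λ: add 5.
From 5 via λ: add 8.
From 8 via λ: add 3.
No new states can be added; the closed set is {1, 3, 5, 7, 8, 9}.

{1, 3, 5, 7, 8, 9}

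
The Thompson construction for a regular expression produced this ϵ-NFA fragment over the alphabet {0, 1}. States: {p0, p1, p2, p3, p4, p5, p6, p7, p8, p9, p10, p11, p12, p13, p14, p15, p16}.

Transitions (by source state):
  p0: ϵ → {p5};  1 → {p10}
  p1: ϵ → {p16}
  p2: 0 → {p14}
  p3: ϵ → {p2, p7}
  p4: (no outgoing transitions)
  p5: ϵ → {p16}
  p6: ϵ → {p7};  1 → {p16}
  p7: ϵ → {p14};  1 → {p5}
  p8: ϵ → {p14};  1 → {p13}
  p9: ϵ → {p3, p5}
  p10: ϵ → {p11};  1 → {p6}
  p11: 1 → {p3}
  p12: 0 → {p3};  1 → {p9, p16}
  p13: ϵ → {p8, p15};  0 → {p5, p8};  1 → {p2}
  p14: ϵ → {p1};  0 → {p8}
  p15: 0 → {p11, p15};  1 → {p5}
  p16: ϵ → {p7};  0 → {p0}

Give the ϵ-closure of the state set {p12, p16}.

{p1, p7, p12, p14, p16}

Start with {p12, p16}.
From p16 via ϵ: add p7.
From p7 via ϵ: add p14.
From p14 via ϵ: add p1.
No new states can be added; the closed set is {p1, p7, p12, p14, p16}.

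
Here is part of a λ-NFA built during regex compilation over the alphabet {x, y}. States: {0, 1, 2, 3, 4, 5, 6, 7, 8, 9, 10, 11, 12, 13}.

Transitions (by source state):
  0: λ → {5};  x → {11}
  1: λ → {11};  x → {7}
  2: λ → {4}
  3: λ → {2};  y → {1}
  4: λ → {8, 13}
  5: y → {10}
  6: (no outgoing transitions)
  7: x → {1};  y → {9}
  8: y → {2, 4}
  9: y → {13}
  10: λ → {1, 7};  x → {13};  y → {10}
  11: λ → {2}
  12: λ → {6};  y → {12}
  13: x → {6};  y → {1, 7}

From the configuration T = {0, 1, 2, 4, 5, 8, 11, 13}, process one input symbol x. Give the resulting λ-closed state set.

0 on x → {11}.
1 on x → {7}.
13 on x → {6}.
No x-transition from 2, 4, 5, 8, 11.
Union after reading x: {6, 7, 11}.
Now take the λ-closure:
From 11 via λ: add 2.
From 2 via λ: add 4.
From 4 via λ: add 8, 13.
No new states can be added; the closed set is {2, 4, 6, 7, 8, 11, 13}.

{2, 4, 6, 7, 8, 11, 13}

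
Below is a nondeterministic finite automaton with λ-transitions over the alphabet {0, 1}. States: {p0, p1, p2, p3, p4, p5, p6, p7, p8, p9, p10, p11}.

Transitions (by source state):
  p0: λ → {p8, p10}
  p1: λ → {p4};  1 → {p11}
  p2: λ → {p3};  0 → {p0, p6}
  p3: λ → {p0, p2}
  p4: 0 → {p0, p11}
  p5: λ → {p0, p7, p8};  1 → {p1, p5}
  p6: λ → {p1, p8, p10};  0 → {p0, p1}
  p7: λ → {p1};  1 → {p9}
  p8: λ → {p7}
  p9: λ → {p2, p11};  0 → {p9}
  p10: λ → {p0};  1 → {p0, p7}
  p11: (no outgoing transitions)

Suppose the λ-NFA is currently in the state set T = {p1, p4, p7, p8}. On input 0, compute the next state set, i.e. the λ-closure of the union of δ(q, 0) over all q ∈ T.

p4 on 0 → {p0, p11}.
No 0-transition from p1, p7, p8.
Union after reading 0: {p0, p11}.
Now take the λ-closure:
From p0 via λ: add p8, p10.
From p8 via λ: add p7.
From p7 via λ: add p1.
From p1 via λ: add p4.
No new states can be added; the closed set is {p0, p1, p4, p7, p8, p10, p11}.

{p0, p1, p4, p7, p8, p10, p11}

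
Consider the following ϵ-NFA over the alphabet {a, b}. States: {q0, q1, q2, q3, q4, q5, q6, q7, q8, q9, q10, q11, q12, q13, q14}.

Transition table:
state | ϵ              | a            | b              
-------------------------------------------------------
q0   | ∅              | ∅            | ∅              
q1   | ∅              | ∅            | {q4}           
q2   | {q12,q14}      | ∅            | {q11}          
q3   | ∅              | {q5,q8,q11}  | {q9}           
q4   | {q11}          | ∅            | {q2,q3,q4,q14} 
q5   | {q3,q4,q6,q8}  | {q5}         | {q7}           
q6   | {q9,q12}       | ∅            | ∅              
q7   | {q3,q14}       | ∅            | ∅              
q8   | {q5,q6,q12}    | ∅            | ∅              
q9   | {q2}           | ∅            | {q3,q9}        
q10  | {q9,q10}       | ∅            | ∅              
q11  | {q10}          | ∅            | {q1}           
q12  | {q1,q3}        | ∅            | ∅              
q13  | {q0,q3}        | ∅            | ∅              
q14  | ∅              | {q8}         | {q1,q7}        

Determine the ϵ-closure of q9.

{q1, q2, q3, q9, q12, q14}

Start with {q9}.
From q9 via ϵ: add q2.
From q2 via ϵ: add q12, q14.
From q12 via ϵ: add q1, q3.
No new states can be added; the closed set is {q1, q2, q3, q9, q12, q14}.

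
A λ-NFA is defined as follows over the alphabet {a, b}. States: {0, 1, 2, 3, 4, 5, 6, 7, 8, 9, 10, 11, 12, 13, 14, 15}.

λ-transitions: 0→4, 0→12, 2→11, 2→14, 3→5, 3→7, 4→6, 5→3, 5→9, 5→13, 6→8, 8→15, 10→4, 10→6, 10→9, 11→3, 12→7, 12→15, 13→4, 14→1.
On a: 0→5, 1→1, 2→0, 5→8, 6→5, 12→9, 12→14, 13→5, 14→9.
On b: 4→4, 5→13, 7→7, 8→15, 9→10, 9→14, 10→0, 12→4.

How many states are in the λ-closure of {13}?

Start with {13}.
From 13 via λ: add 4.
From 4 via λ: add 6.
From 6 via λ: add 8.
From 8 via λ: add 15.
λ-closure = {4, 6, 8, 13, 15}, which has 5 states.

5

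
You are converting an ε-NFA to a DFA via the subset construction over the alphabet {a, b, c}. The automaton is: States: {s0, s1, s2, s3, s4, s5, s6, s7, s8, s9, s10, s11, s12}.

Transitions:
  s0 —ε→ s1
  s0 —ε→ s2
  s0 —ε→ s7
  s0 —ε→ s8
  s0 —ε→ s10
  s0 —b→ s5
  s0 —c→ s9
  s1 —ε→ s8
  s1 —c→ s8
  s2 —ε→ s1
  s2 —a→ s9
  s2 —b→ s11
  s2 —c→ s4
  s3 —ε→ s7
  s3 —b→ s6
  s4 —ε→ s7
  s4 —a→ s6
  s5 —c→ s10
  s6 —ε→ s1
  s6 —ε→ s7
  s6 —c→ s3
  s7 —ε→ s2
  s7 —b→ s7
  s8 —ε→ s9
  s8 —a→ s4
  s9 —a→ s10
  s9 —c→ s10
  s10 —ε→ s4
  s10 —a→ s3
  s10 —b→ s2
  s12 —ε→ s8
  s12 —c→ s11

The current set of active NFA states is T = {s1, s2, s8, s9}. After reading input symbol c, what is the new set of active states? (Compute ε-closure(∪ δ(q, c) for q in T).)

{s1, s2, s4, s7, s8, s9, s10}

s1 on c → {s8}.
s2 on c → {s4}.
s9 on c → {s10}.
No c-transition from s8.
Union after reading c: {s4, s8, s10}.
Now take the ε-closure:
From s4 via ε: add s7.
From s8 via ε: add s9.
From s7 via ε: add s2.
From s2 via ε: add s1.
No new states can be added; the closed set is {s1, s2, s4, s7, s8, s9, s10}.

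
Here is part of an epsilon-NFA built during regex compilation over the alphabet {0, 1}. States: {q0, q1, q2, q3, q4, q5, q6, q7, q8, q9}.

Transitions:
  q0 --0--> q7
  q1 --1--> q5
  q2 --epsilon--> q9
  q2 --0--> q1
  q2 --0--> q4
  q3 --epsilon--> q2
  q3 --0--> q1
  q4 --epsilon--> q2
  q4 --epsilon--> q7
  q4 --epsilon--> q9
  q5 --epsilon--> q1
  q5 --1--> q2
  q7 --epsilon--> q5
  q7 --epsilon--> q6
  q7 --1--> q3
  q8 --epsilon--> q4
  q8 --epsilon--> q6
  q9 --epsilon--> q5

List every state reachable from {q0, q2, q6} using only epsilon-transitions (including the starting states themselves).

{q0, q1, q2, q5, q6, q9}

Start with {q0, q2, q6}.
From q2 via epsilon: add q9.
From q9 via epsilon: add q5.
From q5 via epsilon: add q1.
No new states can be added; the closed set is {q0, q1, q2, q5, q6, q9}.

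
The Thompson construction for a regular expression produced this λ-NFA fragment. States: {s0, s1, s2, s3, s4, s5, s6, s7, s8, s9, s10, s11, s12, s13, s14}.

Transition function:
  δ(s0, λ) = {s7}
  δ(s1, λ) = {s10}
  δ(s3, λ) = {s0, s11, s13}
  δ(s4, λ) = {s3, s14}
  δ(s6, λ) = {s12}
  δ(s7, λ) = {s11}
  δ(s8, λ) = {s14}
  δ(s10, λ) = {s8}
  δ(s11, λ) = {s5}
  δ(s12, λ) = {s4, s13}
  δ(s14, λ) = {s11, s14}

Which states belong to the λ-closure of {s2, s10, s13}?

{s2, s5, s8, s10, s11, s13, s14}

Start with {s2, s10, s13}.
From s10 via λ: add s8.
From s8 via λ: add s14.
From s14 via λ: add s11.
From s11 via λ: add s5.
No new states can be added; the closed set is {s2, s5, s8, s10, s11, s13, s14}.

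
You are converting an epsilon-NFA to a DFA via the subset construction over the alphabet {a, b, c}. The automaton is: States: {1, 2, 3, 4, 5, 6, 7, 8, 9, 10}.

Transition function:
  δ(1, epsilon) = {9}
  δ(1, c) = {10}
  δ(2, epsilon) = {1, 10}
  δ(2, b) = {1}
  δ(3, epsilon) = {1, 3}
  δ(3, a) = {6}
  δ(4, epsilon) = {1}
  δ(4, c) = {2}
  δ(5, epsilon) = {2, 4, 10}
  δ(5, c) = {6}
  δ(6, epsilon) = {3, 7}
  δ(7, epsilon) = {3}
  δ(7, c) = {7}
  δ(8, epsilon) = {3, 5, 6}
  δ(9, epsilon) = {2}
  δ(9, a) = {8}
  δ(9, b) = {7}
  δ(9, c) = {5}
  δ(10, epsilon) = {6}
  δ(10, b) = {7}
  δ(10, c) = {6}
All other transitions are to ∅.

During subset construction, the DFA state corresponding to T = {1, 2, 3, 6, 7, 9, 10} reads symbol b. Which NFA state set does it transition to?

{1, 2, 3, 6, 7, 9, 10}

2 on b → {1}.
9 on b → {7}.
10 on b → {7}.
No b-transition from 1, 3, 6, 7.
Union after reading b: {1, 7}.
Now take the epsilon-closure:
From 1 via epsilon: add 9.
From 7 via epsilon: add 3.
From 9 via epsilon: add 2.
From 2 via epsilon: add 10.
From 10 via epsilon: add 6.
No new states can be added; the closed set is {1, 2, 3, 6, 7, 9, 10}.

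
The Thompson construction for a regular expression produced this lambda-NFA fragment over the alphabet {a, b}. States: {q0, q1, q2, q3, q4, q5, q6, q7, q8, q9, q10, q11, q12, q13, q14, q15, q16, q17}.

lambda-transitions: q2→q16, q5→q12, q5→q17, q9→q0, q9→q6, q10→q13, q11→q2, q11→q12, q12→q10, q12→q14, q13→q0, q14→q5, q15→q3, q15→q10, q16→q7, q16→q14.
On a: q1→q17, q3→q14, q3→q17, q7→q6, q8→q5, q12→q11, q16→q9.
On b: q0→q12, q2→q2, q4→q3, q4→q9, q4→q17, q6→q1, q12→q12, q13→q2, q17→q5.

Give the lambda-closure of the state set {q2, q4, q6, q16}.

Start with {q2, q4, q6, q16}.
From q16 via lambda: add q7, q14.
From q14 via lambda: add q5.
From q5 via lambda: add q12, q17.
From q12 via lambda: add q10.
From q10 via lambda: add q13.
From q13 via lambda: add q0.
No new states can be added; the closed set is {q0, q2, q4, q5, q6, q7, q10, q12, q13, q14, q16, q17}.

{q0, q2, q4, q5, q6, q7, q10, q12, q13, q14, q16, q17}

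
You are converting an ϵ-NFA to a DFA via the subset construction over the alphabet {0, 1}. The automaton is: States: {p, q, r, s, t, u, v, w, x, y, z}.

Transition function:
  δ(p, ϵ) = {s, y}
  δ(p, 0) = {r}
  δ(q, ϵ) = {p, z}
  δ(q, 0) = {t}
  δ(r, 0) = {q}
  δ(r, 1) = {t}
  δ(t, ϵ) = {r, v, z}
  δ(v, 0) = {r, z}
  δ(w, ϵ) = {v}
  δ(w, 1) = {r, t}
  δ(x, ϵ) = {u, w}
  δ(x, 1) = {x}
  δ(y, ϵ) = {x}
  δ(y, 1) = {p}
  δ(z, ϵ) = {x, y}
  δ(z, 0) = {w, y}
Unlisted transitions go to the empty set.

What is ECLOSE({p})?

{p, s, u, v, w, x, y}

Start with {p}.
From p via ϵ: add s, y.
From y via ϵ: add x.
From x via ϵ: add u, w.
From w via ϵ: add v.
No new states can be added; the closed set is {p, s, u, v, w, x, y}.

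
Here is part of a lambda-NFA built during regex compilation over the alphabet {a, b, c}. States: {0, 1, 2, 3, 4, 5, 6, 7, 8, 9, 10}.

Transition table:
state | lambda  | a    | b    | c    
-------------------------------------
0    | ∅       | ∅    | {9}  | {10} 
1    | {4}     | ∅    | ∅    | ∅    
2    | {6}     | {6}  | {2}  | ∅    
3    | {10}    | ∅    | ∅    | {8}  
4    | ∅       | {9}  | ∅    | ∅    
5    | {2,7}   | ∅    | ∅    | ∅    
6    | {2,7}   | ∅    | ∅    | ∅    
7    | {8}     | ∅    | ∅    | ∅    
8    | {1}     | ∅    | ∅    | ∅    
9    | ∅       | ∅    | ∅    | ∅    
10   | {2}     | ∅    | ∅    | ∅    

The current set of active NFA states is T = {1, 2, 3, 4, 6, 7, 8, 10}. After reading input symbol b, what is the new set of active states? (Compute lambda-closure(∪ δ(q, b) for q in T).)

{1, 2, 4, 6, 7, 8}

2 on b → {2}.
No b-transition from 1, 3, 4, 6, 7, 8, 10.
Union after reading b: {2}.
Now take the lambda-closure:
From 2 via lambda: add 6.
From 6 via lambda: add 7.
From 7 via lambda: add 8.
From 8 via lambda: add 1.
From 1 via lambda: add 4.
No new states can be added; the closed set is {1, 2, 4, 6, 7, 8}.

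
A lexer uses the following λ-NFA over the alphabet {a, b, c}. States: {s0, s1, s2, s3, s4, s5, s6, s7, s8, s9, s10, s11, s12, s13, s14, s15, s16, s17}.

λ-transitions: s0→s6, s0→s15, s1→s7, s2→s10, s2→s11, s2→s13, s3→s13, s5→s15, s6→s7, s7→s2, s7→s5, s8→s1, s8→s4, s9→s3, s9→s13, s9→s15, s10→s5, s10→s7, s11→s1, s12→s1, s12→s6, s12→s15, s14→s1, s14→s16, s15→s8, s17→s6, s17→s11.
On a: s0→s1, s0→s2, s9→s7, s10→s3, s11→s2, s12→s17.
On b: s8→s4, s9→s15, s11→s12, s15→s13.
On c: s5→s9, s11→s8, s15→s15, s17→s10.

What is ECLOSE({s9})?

{s1, s2, s3, s4, s5, s7, s8, s9, s10, s11, s13, s15}

Start with {s9}.
From s9 via λ: add s3, s13, s15.
From s15 via λ: add s8.
From s8 via λ: add s1, s4.
From s1 via λ: add s7.
From s7 via λ: add s2, s5.
From s2 via λ: add s10, s11.
No new states can be added; the closed set is {s1, s2, s3, s4, s5, s7, s8, s9, s10, s11, s13, s15}.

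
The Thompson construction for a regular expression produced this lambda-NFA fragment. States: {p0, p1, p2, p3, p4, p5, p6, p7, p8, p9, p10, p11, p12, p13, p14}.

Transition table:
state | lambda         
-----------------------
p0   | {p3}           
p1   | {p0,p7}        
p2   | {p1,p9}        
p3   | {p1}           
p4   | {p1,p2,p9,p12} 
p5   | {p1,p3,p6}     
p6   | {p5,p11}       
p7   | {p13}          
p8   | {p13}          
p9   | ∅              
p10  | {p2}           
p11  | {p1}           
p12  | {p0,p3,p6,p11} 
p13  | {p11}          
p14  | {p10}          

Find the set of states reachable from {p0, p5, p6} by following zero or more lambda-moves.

{p0, p1, p3, p5, p6, p7, p11, p13}

Start with {p0, p5, p6}.
From p0 via lambda: add p3.
From p5 via lambda: add p1.
From p6 via lambda: add p11.
From p1 via lambda: add p7.
From p7 via lambda: add p13.
No new states can be added; the closed set is {p0, p1, p3, p5, p6, p7, p11, p13}.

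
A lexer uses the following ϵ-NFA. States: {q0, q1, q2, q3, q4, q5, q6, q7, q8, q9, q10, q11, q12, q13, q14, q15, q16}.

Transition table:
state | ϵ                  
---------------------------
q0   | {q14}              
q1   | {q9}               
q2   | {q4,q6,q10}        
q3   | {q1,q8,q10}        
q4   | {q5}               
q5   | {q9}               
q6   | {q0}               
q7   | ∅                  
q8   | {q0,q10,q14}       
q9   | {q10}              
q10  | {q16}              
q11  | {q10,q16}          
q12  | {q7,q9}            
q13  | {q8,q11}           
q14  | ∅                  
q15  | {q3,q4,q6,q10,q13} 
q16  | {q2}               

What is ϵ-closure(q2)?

{q0, q2, q4, q5, q6, q9, q10, q14, q16}

Start with {q2}.
From q2 via ϵ: add q4, q6, q10.
From q4 via ϵ: add q5.
From q6 via ϵ: add q0.
From q10 via ϵ: add q16.
From q0 via ϵ: add q14.
From q5 via ϵ: add q9.
No new states can be added; the closed set is {q0, q2, q4, q5, q6, q9, q10, q14, q16}.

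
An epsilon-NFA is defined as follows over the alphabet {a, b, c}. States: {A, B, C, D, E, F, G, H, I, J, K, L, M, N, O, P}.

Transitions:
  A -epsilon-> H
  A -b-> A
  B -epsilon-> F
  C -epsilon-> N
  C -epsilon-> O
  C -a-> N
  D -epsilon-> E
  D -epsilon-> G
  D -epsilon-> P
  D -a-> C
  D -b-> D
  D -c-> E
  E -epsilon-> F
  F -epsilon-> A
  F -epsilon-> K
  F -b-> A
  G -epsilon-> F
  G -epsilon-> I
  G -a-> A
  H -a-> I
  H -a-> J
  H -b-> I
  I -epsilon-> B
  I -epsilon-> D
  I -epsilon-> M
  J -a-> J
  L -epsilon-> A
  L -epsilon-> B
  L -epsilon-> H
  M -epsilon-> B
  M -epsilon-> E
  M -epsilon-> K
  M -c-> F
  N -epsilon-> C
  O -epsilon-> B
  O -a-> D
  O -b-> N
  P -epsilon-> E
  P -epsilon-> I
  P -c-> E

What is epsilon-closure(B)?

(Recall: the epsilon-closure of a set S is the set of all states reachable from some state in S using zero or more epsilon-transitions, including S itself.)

Start with {B}.
From B via epsilon: add F.
From F via epsilon: add A, K.
From A via epsilon: add H.
No new states can be added; the closed set is {A, B, F, H, K}.

{A, B, F, H, K}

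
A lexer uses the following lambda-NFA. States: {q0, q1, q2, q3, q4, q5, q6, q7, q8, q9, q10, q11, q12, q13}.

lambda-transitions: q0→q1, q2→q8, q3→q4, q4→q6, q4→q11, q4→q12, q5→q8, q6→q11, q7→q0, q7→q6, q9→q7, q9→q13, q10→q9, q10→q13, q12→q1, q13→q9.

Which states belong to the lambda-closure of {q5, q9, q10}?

{q0, q1, q5, q6, q7, q8, q9, q10, q11, q13}

Start with {q5, q9, q10}.
From q5 via lambda: add q8.
From q9 via lambda: add q7, q13.
From q7 via lambda: add q0, q6.
From q0 via lambda: add q1.
From q6 via lambda: add q11.
No new states can be added; the closed set is {q0, q1, q5, q6, q7, q8, q9, q10, q11, q13}.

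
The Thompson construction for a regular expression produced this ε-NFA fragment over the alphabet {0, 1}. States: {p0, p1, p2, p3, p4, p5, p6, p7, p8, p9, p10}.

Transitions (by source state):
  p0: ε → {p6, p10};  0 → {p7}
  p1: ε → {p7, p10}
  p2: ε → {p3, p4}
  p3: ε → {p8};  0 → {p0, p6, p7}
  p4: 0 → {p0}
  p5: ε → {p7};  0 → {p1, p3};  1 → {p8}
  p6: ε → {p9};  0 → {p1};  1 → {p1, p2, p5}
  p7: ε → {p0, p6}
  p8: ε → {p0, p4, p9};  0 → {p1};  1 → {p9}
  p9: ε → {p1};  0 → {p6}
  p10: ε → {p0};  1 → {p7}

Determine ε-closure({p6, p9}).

Start with {p6, p9}.
From p9 via ε: add p1.
From p1 via ε: add p7, p10.
From p7 via ε: add p0.
No new states can be added; the closed set is {p0, p1, p6, p7, p9, p10}.

{p0, p1, p6, p7, p9, p10}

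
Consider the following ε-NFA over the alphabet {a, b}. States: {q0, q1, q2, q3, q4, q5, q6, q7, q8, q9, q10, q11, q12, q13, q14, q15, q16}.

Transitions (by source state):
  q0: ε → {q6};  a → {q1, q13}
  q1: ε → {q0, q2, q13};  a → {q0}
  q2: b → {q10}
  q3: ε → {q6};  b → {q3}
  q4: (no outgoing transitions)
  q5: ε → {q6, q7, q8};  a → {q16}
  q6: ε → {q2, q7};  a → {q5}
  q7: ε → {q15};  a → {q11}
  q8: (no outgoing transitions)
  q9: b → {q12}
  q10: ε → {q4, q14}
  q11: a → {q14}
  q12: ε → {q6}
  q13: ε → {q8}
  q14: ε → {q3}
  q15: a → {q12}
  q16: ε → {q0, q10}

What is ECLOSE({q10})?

{q2, q3, q4, q6, q7, q10, q14, q15}

Start with {q10}.
From q10 via ε: add q4, q14.
From q14 via ε: add q3.
From q3 via ε: add q6.
From q6 via ε: add q2, q7.
From q7 via ε: add q15.
No new states can be added; the closed set is {q2, q3, q4, q6, q7, q10, q14, q15}.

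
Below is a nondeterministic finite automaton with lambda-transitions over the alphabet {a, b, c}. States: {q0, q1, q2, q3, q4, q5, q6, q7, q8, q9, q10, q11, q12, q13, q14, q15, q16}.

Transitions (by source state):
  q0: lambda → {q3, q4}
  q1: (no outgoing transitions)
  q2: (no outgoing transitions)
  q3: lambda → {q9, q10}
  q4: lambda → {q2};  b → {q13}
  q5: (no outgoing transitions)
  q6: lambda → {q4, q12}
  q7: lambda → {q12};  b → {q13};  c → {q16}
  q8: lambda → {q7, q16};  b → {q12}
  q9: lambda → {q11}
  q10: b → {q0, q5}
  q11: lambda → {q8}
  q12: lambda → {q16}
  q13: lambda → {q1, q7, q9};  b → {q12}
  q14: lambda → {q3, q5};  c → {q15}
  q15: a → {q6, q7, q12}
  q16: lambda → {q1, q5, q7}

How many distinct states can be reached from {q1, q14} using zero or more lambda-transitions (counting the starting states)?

Start with {q1, q14}.
From q14 via lambda: add q3, q5.
From q3 via lambda: add q9, q10.
From q9 via lambda: add q11.
From q11 via lambda: add q8.
From q8 via lambda: add q7, q16.
From q7 via lambda: add q12.
lambda-closure = {q1, q3, q5, q7, q8, q9, q10, q11, q12, q14, q16}, which has 11 states.

11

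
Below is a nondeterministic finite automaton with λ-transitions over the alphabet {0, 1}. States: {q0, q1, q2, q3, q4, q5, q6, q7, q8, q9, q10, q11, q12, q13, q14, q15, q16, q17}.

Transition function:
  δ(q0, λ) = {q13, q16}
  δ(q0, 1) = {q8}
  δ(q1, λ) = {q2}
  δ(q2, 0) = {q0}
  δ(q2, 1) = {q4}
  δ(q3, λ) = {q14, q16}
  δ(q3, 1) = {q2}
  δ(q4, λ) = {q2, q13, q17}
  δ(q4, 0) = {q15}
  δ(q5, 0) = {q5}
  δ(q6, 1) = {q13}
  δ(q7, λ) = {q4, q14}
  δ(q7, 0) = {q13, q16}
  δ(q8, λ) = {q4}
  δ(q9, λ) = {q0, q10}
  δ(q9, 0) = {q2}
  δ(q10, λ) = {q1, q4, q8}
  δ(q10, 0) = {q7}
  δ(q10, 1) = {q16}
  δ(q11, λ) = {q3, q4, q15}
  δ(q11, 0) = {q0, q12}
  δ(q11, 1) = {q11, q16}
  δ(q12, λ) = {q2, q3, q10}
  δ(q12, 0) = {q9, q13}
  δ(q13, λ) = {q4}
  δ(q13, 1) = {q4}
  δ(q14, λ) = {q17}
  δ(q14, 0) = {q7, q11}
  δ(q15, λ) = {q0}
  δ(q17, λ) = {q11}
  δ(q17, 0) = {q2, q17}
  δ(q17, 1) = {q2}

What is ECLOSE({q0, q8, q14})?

{q0, q2, q3, q4, q8, q11, q13, q14, q15, q16, q17}

Start with {q0, q8, q14}.
From q0 via λ: add q13, q16.
From q8 via λ: add q4.
From q14 via λ: add q17.
From q4 via λ: add q2.
From q17 via λ: add q11.
From q11 via λ: add q3, q15.
No new states can be added; the closed set is {q0, q2, q3, q4, q8, q11, q13, q14, q15, q16, q17}.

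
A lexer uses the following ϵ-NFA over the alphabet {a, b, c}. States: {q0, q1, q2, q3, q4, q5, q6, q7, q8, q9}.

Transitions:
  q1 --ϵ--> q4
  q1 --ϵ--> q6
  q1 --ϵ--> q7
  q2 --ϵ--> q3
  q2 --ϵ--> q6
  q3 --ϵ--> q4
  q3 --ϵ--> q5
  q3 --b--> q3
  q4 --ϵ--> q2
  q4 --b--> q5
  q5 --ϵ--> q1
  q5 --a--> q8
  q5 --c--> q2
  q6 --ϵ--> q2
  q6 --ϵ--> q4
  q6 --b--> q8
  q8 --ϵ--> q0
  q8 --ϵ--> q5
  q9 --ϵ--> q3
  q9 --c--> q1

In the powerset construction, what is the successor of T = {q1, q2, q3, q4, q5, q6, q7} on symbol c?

q5 on c → {q2}.
No c-transition from q1, q2, q3, q4, q6, q7.
Union after reading c: {q2}.
Now take the ϵ-closure:
From q2 via ϵ: add q3, q6.
From q3 via ϵ: add q4, q5.
From q5 via ϵ: add q1.
From q1 via ϵ: add q7.
No new states can be added; the closed set is {q1, q2, q3, q4, q5, q6, q7}.

{q1, q2, q3, q4, q5, q6, q7}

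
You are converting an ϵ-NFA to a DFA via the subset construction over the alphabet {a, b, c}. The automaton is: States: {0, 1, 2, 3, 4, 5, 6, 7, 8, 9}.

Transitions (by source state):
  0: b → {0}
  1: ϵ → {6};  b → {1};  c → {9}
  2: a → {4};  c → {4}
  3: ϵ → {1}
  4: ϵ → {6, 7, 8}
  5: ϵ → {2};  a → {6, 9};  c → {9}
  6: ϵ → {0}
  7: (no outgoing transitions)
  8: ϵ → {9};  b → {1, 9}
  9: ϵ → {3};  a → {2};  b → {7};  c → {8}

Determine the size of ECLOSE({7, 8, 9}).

Start with {7, 8, 9}.
From 9 via ϵ: add 3.
From 3 via ϵ: add 1.
From 1 via ϵ: add 6.
From 6 via ϵ: add 0.
ϵ-closure = {0, 1, 3, 6, 7, 8, 9}, which has 7 states.

7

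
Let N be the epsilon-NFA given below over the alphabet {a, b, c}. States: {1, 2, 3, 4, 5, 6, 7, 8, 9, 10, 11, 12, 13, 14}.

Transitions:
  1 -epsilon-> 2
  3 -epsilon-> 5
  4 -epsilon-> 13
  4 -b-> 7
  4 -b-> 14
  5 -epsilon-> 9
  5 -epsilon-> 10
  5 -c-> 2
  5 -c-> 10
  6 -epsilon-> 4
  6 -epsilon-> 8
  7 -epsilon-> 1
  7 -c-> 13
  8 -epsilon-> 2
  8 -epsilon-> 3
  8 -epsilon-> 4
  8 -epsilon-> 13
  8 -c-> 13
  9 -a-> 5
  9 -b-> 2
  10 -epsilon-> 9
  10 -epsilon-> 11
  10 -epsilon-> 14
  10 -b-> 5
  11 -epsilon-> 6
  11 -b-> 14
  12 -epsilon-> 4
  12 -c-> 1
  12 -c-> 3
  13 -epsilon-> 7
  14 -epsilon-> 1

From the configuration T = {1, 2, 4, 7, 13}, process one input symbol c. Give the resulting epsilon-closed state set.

{1, 2, 7, 13}

7 on c → {13}.
No c-transition from 1, 2, 4, 13.
Union after reading c: {13}.
Now take the epsilon-closure:
From 13 via epsilon: add 7.
From 7 via epsilon: add 1.
From 1 via epsilon: add 2.
No new states can be added; the closed set is {1, 2, 7, 13}.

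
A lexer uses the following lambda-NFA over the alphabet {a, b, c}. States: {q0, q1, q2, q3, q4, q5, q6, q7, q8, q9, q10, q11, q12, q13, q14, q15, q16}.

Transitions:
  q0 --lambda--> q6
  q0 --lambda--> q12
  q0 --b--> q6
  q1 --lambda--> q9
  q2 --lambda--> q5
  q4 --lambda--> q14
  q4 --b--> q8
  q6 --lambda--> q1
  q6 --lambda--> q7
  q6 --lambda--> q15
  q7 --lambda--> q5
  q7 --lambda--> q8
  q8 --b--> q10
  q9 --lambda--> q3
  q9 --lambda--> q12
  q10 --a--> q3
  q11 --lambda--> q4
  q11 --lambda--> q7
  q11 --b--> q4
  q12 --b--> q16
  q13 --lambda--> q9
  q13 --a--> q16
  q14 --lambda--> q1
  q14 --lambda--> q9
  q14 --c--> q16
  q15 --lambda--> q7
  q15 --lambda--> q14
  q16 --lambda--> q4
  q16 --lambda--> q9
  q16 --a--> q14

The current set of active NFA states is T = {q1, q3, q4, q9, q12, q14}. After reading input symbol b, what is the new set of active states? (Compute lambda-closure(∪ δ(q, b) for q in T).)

q4 on b → {q8}.
q12 on b → {q16}.
No b-transition from q1, q3, q9, q14.
Union after reading b: {q8, q16}.
Now take the lambda-closure:
From q16 via lambda: add q4, q9.
From q4 via lambda: add q14.
From q9 via lambda: add q3, q12.
From q14 via lambda: add q1.
No new states can be added; the closed set is {q1, q3, q4, q8, q9, q12, q14, q16}.

{q1, q3, q4, q8, q9, q12, q14, q16}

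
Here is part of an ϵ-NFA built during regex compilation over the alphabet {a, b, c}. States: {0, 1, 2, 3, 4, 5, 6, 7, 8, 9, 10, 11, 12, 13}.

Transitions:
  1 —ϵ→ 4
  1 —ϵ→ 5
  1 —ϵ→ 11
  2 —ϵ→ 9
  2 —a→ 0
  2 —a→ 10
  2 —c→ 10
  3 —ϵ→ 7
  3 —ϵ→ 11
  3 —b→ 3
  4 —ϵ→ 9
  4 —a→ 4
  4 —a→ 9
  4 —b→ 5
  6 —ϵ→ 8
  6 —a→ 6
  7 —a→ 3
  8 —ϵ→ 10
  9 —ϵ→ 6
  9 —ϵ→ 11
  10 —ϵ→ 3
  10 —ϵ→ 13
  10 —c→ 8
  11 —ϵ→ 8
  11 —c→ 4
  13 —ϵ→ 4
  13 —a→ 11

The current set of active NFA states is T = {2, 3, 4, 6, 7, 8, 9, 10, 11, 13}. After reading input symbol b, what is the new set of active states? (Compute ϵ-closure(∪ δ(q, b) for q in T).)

{3, 4, 5, 6, 7, 8, 9, 10, 11, 13}

3 on b → {3}.
4 on b → {5}.
No b-transition from 2, 6, 7, 8, 9, 10, 11, 13.
Union after reading b: {3, 5}.
Now take the ϵ-closure:
From 3 via ϵ: add 7, 11.
From 11 via ϵ: add 8.
From 8 via ϵ: add 10.
From 10 via ϵ: add 13.
From 13 via ϵ: add 4.
From 4 via ϵ: add 9.
From 9 via ϵ: add 6.
No new states can be added; the closed set is {3, 4, 5, 6, 7, 8, 9, 10, 11, 13}.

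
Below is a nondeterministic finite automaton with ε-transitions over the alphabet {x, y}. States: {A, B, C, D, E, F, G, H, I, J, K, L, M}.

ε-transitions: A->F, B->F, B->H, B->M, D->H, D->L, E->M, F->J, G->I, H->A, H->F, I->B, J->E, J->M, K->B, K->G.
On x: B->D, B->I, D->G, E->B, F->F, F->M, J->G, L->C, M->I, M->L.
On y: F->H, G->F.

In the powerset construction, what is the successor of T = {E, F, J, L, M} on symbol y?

{A, E, F, H, J, M}

F on y → {H}.
No y-transition from E, J, L, M.
Union after reading y: {H}.
Now take the ε-closure:
From H via ε: add A, F.
From F via ε: add J.
From J via ε: add E, M.
No new states can be added; the closed set is {A, E, F, H, J, M}.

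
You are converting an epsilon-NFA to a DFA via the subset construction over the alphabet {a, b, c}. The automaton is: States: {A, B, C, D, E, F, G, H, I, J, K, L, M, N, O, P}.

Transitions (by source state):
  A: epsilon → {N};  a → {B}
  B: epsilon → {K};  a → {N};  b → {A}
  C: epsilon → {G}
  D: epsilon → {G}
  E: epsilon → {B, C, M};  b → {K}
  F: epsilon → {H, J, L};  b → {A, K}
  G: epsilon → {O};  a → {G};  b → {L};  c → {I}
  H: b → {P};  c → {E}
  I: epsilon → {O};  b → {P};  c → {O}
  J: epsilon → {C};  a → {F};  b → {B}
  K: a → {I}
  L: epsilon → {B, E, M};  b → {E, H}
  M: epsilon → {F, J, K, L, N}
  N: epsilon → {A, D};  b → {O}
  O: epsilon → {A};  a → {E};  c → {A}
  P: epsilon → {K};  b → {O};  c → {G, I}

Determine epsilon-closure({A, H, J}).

{A, C, D, G, H, J, N, O}

Start with {A, H, J}.
From A via epsilon: add N.
From J via epsilon: add C.
From C via epsilon: add G.
From N via epsilon: add D.
From G via epsilon: add O.
No new states can be added; the closed set is {A, C, D, G, H, J, N, O}.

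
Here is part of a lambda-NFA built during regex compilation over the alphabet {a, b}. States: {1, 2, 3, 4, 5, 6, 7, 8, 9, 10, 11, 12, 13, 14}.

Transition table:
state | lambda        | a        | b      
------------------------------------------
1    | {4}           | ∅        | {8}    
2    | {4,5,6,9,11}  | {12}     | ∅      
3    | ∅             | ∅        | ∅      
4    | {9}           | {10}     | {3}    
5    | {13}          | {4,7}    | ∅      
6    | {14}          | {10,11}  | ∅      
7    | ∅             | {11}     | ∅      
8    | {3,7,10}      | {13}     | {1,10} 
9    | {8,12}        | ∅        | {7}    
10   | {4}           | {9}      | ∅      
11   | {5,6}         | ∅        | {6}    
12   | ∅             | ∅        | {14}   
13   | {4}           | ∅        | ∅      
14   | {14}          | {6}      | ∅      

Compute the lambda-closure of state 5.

{3, 4, 5, 7, 8, 9, 10, 12, 13}

Start with {5}.
From 5 via lambda: add 13.
From 13 via lambda: add 4.
From 4 via lambda: add 9.
From 9 via lambda: add 8, 12.
From 8 via lambda: add 3, 7, 10.
No new states can be added; the closed set is {3, 4, 5, 7, 8, 9, 10, 12, 13}.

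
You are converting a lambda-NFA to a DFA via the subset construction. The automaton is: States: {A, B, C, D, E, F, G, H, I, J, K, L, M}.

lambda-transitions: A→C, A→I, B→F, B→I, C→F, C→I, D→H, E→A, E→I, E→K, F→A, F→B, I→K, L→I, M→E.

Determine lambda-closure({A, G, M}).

{A, B, C, E, F, G, I, K, M}

Start with {A, G, M}.
From A via lambda: add C, I.
From M via lambda: add E.
From C via lambda: add F.
From E via lambda: add K.
From F via lambda: add B.
No new states can be added; the closed set is {A, B, C, E, F, G, I, K, M}.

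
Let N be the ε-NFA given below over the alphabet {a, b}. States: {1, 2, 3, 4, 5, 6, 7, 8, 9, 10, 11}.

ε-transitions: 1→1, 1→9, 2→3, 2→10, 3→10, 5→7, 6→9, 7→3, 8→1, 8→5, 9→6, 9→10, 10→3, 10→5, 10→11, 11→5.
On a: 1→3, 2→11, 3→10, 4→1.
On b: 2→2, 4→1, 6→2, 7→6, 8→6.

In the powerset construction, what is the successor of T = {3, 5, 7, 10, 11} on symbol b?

7 on b → {6}.
No b-transition from 3, 5, 10, 11.
Union after reading b: {6}.
Now take the ε-closure:
From 6 via ε: add 9.
From 9 via ε: add 10.
From 10 via ε: add 3, 5, 11.
From 5 via ε: add 7.
No new states can be added; the closed set is {3, 5, 6, 7, 9, 10, 11}.

{3, 5, 6, 7, 9, 10, 11}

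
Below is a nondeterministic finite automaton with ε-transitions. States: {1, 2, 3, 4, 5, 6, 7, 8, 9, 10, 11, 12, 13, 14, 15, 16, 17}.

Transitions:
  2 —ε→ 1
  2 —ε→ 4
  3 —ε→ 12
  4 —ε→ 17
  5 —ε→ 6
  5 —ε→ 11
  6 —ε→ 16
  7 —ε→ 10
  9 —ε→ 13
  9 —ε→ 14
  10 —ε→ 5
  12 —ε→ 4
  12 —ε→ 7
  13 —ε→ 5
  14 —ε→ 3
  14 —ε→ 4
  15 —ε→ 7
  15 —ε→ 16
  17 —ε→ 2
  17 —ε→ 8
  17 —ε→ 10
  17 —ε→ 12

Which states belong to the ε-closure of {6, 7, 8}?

Start with {6, 7, 8}.
From 6 via ε: add 16.
From 7 via ε: add 10.
From 10 via ε: add 5.
From 5 via ε: add 11.
No new states can be added; the closed set is {5, 6, 7, 8, 10, 11, 16}.

{5, 6, 7, 8, 10, 11, 16}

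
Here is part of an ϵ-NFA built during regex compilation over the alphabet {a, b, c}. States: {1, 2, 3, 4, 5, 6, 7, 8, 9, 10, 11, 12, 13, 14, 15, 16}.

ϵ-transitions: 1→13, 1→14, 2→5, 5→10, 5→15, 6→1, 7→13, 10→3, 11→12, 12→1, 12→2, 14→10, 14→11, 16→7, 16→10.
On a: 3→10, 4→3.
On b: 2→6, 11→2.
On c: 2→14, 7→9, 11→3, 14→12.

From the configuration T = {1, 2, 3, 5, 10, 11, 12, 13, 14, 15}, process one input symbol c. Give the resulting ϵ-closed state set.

2 on c → {14}.
11 on c → {3}.
14 on c → {12}.
No c-transition from 1, 3, 5, 10, 12, 13, 15.
Union after reading c: {3, 12, 14}.
Now take the ϵ-closure:
From 12 via ϵ: add 1, 2.
From 14 via ϵ: add 10, 11.
From 1 via ϵ: add 13.
From 2 via ϵ: add 5.
From 5 via ϵ: add 15.
No new states can be added; the closed set is {1, 2, 3, 5, 10, 11, 12, 13, 14, 15}.

{1, 2, 3, 5, 10, 11, 12, 13, 14, 15}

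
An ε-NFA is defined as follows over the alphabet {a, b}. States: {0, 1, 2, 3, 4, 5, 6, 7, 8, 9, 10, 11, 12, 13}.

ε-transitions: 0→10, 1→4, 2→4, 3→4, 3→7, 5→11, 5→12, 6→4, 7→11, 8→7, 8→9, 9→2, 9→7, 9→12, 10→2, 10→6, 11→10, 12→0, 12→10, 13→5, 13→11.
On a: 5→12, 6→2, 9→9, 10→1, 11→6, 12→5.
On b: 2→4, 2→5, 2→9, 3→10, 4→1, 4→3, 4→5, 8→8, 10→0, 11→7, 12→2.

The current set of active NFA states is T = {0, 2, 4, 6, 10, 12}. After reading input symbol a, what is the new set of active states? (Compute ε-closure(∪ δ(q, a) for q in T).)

6 on a → {2}.
10 on a → {1}.
12 on a → {5}.
No a-transition from 0, 2, 4.
Union after reading a: {1, 2, 5}.
Now take the ε-closure:
From 1 via ε: add 4.
From 5 via ε: add 11, 12.
From 11 via ε: add 10.
From 12 via ε: add 0.
From 10 via ε: add 6.
No new states can be added; the closed set is {0, 1, 2, 4, 5, 6, 10, 11, 12}.

{0, 1, 2, 4, 5, 6, 10, 11, 12}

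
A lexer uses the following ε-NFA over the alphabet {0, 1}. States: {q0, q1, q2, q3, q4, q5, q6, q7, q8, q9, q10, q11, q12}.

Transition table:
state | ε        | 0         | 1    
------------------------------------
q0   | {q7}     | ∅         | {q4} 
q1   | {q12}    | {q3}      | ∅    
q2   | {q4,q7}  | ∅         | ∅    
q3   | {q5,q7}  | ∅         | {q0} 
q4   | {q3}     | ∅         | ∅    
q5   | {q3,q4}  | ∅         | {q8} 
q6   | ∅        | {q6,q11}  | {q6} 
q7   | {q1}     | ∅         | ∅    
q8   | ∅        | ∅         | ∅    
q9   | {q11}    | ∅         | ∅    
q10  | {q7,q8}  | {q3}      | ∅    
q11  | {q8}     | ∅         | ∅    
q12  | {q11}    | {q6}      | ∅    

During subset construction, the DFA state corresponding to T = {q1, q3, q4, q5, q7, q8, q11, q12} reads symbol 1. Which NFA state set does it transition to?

q3 on 1 → {q0}.
q5 on 1 → {q8}.
No 1-transition from q1, q4, q7, q8, q11, q12.
Union after reading 1: {q0, q8}.
Now take the ε-closure:
From q0 via ε: add q7.
From q7 via ε: add q1.
From q1 via ε: add q12.
From q12 via ε: add q11.
No new states can be added; the closed set is {q0, q1, q7, q8, q11, q12}.

{q0, q1, q7, q8, q11, q12}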